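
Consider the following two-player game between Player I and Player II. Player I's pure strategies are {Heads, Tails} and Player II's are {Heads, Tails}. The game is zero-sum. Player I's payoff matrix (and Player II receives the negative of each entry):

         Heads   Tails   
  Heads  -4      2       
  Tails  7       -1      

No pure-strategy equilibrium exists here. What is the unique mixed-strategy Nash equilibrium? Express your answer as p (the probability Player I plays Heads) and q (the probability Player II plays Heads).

p = 4/7, q = 3/14

Player II's indifference between Heads and Tails determines Player I's mixing probability p:
  Player II's expected payoff from Heads: p·4 + (1−p)·(-7) = 11p - 7
  Player II's expected payoff from Tails: p·(-2) + (1−p)·1 = -3p + 1
  11p - 7 = -3p + 1  ⇒  14p = 8  ⇒  p = 4/7.
For Player I to be willing to mix, Player I must be indifferent between Heads and Tails, which pins down Player II's mix.
  Player I's payoff to Heads: q·(-4) + (1−q)·2 = -6q + 2
  Player I's payoff to Tails: q·7 + (1−q)·(-1) = 8q - 1
  -6q + 2 = 8q - 1  ⇒  -14q = -3  ⇒  q = 3/14.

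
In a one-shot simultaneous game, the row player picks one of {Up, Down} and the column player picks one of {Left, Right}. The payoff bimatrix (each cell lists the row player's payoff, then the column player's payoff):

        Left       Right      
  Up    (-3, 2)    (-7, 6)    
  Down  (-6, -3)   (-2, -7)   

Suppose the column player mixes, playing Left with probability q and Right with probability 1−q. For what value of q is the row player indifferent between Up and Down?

q = 5/8

The column player's mix must leave the row player indifferent between Up and Down.
  the row player's expected payoff from Up: q·(-3) + (1−q)·(-7) = 4q - 7
  the row player's expected payoff from Down: q·(-6) + (1−q)·(-2) = -4q - 2
  4q - 7 = -4q - 2  ⇒  8q = 5  ⇒  q = 5/8.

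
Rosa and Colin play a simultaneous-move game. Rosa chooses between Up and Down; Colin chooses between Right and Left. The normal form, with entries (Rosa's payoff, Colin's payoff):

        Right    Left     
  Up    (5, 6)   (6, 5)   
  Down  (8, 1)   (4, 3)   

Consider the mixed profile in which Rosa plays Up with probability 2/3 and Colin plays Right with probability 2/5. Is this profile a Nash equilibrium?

Yes

Check Colin's indifference given Rosa's mix p = 2/3:
  payoff from Right = 13/3; payoff from Left = 13/3 — equal.
Check Rosa's indifference given Colin's mix q = 2/5:
  payoff from Up = 28/5; payoff from Down = 28/5 — equal.
Both players are indifferent, so neither can profitably deviate.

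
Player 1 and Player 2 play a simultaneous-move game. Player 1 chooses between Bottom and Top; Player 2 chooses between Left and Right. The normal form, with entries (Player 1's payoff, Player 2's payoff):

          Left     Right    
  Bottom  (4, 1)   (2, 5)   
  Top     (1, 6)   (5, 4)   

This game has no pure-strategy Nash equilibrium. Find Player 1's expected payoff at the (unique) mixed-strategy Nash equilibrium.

Set Player 1's expected payoff from Bottom equal to that from Top:
  Player 1's payoff from Bottom: q·4 + (1−q)·2 = 2q + 2
  Player 1's payoff from Top: q·1 + (1−q)·5 = -4q + 5
  2q + 2 = -4q + 5  ⇒  6q = 3  ⇒  q = 1/2.
At equilibrium Player 1 is indifferent across rows, so Player 1's payoff equals the payoff from Bottom: (1/2)·4 + (1/2)·2 = 3.

3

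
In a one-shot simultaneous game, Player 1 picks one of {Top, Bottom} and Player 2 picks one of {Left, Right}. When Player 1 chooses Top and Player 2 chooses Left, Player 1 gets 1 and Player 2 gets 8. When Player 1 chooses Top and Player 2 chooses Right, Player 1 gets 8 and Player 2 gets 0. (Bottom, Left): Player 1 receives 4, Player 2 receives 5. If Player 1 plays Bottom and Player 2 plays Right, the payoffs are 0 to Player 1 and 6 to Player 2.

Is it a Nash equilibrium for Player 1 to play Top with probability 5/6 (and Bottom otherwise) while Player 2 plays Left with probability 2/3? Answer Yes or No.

No

Given Player 1's mix p = 5/6, Player 2's payoff from Left is 15/2 but from Right is 1. Player 2 strictly prefers Left, so Player 2 would not mix.
So the proposed profile is not a Nash equilibrium.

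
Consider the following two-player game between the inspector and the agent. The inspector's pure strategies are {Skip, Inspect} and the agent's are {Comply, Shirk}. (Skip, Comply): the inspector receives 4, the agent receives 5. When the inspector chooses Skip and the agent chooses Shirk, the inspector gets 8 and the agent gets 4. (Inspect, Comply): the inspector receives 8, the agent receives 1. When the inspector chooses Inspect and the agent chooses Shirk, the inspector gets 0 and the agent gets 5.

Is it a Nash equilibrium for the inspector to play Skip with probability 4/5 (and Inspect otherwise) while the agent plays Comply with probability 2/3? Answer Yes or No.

Check the agent's indifference given the inspector's mix p = 4/5:
  payoff from Comply = 21/5; payoff from Shirk = 21/5 — equal.
Check the inspector's indifference given the agent's mix q = 2/3:
  payoff from Skip = 16/3; payoff from Inspect = 16/3 — equal.
Both players are indifferent, so neither can profitably deviate.

Yes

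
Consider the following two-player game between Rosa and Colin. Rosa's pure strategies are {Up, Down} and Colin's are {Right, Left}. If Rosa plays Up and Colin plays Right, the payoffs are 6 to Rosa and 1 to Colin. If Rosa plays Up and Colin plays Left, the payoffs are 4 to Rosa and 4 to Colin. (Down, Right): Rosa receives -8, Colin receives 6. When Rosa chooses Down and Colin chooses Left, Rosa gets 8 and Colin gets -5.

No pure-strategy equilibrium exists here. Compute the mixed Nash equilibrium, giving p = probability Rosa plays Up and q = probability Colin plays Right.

For Colin to be willing to mix, Colin must be indifferent between Right and Left, which pins down Rosa's mix.
  Colin's payoff from Right: p·1 + (1−p)·6 = -5p + 6
  Colin's payoff from Left: p·4 + (1−p)·(-5) = 9p - 5
  -5p + 6 = 9p - 5  ⇒  -14p = -11  ⇒  p = 11/14.
Set Rosa's expected payoff from Up equal to that from Down:
  Rosa's payoff to Up: q·6 + (1−q)·4 = 2q + 4
  Rosa's payoff to Down: q·(-8) + (1−q)·8 = -16q + 8
  2q + 4 = -16q + 8  ⇒  18q = 4  ⇒  q = 2/9.

p = 11/14, q = 2/9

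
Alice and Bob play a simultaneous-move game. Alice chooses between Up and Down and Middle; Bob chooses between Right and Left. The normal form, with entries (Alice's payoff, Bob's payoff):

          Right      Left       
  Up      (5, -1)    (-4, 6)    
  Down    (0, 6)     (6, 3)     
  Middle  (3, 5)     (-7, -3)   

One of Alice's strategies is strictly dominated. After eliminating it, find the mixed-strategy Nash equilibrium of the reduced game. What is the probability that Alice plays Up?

Alice's strategy Middle is strictly dominated by Up: 5 > 3 and -4 > -7. Eliminate Middle.
In a mixed equilibrium Bob is indifferent between Right and Left; this condition fixes p.
  Bob's payoff to Right: p·(-1) + (1−p)·6 = -7p + 6
  Bob's payoff to Left: p·6 + (1−p)·3 = 3p + 3
  -7p + 6 = 3p + 3  ⇒  -10p = -3  ⇒  p = 3/10.

p = 3/10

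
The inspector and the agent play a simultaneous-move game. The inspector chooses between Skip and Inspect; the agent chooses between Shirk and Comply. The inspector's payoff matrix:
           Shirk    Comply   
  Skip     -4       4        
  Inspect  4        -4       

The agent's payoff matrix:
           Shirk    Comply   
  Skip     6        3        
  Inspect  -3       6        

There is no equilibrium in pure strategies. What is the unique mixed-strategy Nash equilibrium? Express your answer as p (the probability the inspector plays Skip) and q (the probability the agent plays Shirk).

The inspector's mix must leave the agent indifferent between Shirk and Comply.
  the agent's expected payoff from Shirk: p·6 + (1−p)·(-3) = 9p - 3
  the agent's expected payoff from Comply: p·3 + (1−p)·6 = -3p + 6
  9p - 3 = -3p + 6  ⇒  12p = 9  ⇒  p = 3/4.
In a mixed equilibrium the inspector is indifferent between Skip and Inspect; this condition fixes q.
  the inspector's payoff from Skip: q·(-4) + (1−q)·4 = -8q + 4
  the inspector's payoff from Inspect: q·4 + (1−q)·(-4) = 8q - 4
  -8q + 4 = 8q - 4  ⇒  -16q = -8  ⇒  q = 1/2.

p = 3/4, q = 1/2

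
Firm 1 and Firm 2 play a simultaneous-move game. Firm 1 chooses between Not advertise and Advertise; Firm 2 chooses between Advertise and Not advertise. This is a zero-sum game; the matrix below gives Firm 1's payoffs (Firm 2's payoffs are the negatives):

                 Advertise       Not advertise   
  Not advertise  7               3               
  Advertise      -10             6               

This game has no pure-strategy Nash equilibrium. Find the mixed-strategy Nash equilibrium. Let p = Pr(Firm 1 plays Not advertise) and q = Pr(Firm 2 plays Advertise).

In a mixed equilibrium Firm 2 is indifferent between Advertise and Not advertise; this condition fixes p.
  Firm 2's payoff to Advertise: p·(-7) + (1−p)·10 = -17p + 10
  Firm 2's payoff to Not advertise: p·(-3) + (1−p)·(-6) = 3p - 6
  -17p + 10 = 3p - 6  ⇒  -20p = -16  ⇒  p = 4/5.
Firm 2's mix must leave Firm 1 indifferent between Not advertise and Advertise.
  Firm 1's expected payoff from Not advertise: q·7 + (1−q)·3 = 4q + 3
  Firm 1's expected payoff from Advertise: q·(-10) + (1−q)·6 = -16q + 6
  4q + 3 = -16q + 6  ⇒  20q = 3  ⇒  q = 3/20.

p = 4/5, q = 3/20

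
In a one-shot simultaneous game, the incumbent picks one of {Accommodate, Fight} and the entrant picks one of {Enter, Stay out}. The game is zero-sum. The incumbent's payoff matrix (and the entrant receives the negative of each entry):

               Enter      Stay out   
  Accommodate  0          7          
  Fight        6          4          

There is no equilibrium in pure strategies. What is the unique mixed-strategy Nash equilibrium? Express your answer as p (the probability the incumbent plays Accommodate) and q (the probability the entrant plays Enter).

p = 2/9, q = 1/3

The entrant's indifference between Enter and Stay out determines the incumbent's mixing probability p:
  the entrant's expected payoff from Enter: p·0 + (1−p)·(-6) = 6p - 6
  the entrant's expected payoff from Stay out: p·(-7) + (1−p)·(-4) = -3p - 4
  6p - 6 = -3p - 4  ⇒  9p = 2  ⇒  p = 2/9.
For the incumbent to be willing to mix, the incumbent must be indifferent between Accommodate and Fight, which pins down the entrant's mix.
  the incumbent's payoff to Accommodate: q·0 + (1−q)·7 = -7q + 7
  the incumbent's payoff to Fight: q·6 + (1−q)·4 = 2q + 4
  -7q + 7 = 2q + 4  ⇒  -9q = -3  ⇒  q = 1/3.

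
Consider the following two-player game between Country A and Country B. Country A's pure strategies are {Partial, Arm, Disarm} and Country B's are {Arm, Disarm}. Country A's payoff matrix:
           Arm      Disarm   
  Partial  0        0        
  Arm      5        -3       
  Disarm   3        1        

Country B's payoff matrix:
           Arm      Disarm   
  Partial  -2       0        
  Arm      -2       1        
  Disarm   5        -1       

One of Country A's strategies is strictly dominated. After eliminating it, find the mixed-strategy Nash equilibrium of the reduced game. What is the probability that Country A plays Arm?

Country A's strategy Partial is strictly dominated by Disarm: 3 > 0 and 1 > 0. Eliminate Partial.
For Country B to be willing to mix, Country B must be indifferent between Arm and Disarm, which pins down Country A's mix.
  Country B's payoff to Arm: p·(-2) + (1−p)·5 = -7p + 5
  Country B's payoff to Disarm: p·1 + (1−p)·(-1) = 2p - 1
  -7p + 5 = 2p - 1  ⇒  -9p = -6  ⇒  p = 2/3.

p = 2/3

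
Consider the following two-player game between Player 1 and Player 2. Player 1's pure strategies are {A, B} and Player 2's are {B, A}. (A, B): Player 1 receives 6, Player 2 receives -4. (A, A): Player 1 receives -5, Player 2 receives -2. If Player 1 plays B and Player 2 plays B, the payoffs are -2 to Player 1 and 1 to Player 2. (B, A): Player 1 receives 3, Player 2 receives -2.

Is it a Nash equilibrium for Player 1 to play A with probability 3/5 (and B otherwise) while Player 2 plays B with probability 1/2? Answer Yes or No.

Check Player 2's indifference given Player 1's mix p = 3/5:
  payoff from B = -2; payoff from A = -2 — equal.
Check Player 1's indifference given Player 2's mix q = 1/2:
  payoff from A = 1/2; payoff from B = 1/2 — equal.
Both players are indifferent, so neither can profitably deviate.

Yes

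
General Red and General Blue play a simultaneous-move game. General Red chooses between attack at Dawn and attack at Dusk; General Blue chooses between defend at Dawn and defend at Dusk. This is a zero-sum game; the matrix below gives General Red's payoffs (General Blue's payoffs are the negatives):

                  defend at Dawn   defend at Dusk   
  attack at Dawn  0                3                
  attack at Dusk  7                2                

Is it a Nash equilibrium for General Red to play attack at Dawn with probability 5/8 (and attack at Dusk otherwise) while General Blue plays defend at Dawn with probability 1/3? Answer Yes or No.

No

Given General Blue's mix q = 1/3, General Red's payoff from attack at Dawn is 2 but from attack at Dusk is 11/3. General Red strictly prefers attack at Dusk, so General Red would not mix.
So the proposed profile is not a Nash equilibrium.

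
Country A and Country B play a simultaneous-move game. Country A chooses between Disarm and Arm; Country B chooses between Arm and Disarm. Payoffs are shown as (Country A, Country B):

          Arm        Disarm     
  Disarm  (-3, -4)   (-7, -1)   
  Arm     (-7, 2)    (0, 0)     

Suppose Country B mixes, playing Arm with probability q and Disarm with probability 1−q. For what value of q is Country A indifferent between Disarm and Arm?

q = 7/11

In a mixed equilibrium Country A is indifferent between Disarm and Arm; this condition fixes q.
  Country A's payoff to Disarm: q·(-3) + (1−q)·(-7) = 4q - 7
  Country A's payoff to Arm: q·(-7) + (1−q)·0 = -7q
  4q - 7 = -7q  ⇒  11q = 7  ⇒  q = 7/11.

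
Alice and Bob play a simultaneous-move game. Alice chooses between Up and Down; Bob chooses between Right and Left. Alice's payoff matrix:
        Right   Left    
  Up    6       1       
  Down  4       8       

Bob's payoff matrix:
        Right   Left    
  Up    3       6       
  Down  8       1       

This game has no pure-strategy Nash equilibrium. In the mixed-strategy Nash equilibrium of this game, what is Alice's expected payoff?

44/9

Bob's mix must leave Alice indifferent between Up and Down.
  Alice's expected payoff from Up: q·6 + (1−q)·1 = 5q + 1
  Alice's expected payoff from Down: q·4 + (1−q)·8 = -4q + 8
  5q + 1 = -4q + 8  ⇒  9q = 7  ⇒  q = 7/9.
At equilibrium Alice is indifferent across rows, so Alice's payoff equals the payoff from Up: (7/9)·6 + (2/9)·1 = 44/9.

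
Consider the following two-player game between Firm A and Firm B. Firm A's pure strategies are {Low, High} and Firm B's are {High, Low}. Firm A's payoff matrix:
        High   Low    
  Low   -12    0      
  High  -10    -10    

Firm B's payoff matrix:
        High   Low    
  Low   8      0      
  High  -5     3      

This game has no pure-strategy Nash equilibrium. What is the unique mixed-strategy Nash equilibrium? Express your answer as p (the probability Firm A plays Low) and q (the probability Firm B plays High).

p = 1/2, q = 5/6

For Firm B to be willing to mix, Firm B must be indifferent between High and Low, which pins down Firm A's mix.
  Firm B's payoff to High: p·8 + (1−p)·(-5) = 13p - 5
  Firm B's payoff to Low: p·0 + (1−p)·3 = -3p + 3
  13p - 5 = -3p + 3  ⇒  16p = 8  ⇒  p = 1/2.
Firm A's indifference between Low and High determines Firm B's mixing probability q:
  Firm A's expected payoff from Low: q·(-12) + (1−q)·0 = -12q
  Firm A's expected payoff from High: q·(-10) + (1−q)·(-10) = -10
  -12q = -10  ⇒  -12q = -10  ⇒  q = 5/6.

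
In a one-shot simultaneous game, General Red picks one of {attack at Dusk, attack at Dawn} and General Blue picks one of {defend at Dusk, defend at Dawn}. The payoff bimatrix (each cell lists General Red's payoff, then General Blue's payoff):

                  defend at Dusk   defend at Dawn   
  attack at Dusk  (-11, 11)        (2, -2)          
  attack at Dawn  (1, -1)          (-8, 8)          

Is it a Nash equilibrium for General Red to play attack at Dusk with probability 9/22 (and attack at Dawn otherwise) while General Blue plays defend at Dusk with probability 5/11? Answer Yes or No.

Yes

Check General Blue's indifference given General Red's mix p = 9/22:
  payoff from defend at Dusk = 43/11; payoff from defend at Dawn = 43/11 — equal.
Check General Red's indifference given General Blue's mix q = 5/11:
  payoff from attack at Dusk = -43/11; payoff from attack at Dawn = -43/11 — equal.
Both players are indifferent, so neither can profitably deviate.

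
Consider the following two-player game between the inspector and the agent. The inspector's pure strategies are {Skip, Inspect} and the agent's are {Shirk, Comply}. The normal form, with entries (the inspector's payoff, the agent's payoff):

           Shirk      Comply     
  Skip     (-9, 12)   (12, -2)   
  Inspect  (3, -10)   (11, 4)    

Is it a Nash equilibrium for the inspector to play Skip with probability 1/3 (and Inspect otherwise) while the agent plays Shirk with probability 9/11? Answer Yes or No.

Given the inspector's mix p = 1/3, the agent's payoff from Shirk is -8/3 but from Comply is 2. The agent strictly prefers Comply, so the agent would not mix.
So the proposed profile is not a Nash equilibrium.

No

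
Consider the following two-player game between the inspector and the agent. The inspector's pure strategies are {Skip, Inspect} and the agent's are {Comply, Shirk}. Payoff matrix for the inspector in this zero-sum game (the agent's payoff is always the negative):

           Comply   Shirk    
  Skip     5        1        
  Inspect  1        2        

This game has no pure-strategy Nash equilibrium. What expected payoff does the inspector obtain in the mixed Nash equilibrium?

9/5

For the inspector to be willing to mix, the inspector must be indifferent between Skip and Inspect, which pins down the agent's mix.
  the inspector's payoff from Skip: q·5 + (1−q)·1 = 4q + 1
  the inspector's payoff from Inspect: q·1 + (1−q)·2 = -q + 2
  4q + 1 = -q + 2  ⇒  5q = 1  ⇒  q = 1/5.
At equilibrium the inspector is indifferent across rows, so the inspector's payoff equals the payoff from Skip: (1/5)·5 + (4/5)·1 = 9/5.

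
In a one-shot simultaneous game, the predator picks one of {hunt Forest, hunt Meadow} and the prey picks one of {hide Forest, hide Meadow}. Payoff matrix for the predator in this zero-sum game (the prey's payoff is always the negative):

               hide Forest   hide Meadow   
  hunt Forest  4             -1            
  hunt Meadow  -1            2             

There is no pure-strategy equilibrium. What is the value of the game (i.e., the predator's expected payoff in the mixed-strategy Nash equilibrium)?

v = 7/8

Set the predator's expected payoff from hunt Forest equal to that from hunt Meadow:
  the predator's payoff from hunt Forest: q·4 + (1−q)·(-1) = 5q - 1
  the predator's payoff from hunt Meadow: q·(-1) + (1−q)·2 = -3q + 2
  5q - 1 = -3q + 2  ⇒  8q = 3  ⇒  q = 3/8.
The value is the predator's expected payoff against this mix (using hunt Forest): (3/8)·4 + (5/8)·(-1) = 7/8.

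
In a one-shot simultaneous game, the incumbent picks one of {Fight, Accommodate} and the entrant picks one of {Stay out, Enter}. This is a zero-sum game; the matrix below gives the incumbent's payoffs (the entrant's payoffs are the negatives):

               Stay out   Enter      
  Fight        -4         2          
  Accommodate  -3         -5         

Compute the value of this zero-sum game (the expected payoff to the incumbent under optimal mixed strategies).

In a mixed equilibrium the incumbent is indifferent between Fight and Accommodate; this condition fixes q.
  the incumbent's payoff to Fight: q·(-4) + (1−q)·2 = -6q + 2
  the incumbent's payoff to Accommodate: q·(-3) + (1−q)·(-5) = 2q - 5
  -6q + 2 = 2q - 5  ⇒  -8q = -7  ⇒  q = 7/8.
The value is the incumbent's expected payoff against this mix (using Fight): (7/8)·(-4) + (1/8)·2 = -13/4.

v = -13/4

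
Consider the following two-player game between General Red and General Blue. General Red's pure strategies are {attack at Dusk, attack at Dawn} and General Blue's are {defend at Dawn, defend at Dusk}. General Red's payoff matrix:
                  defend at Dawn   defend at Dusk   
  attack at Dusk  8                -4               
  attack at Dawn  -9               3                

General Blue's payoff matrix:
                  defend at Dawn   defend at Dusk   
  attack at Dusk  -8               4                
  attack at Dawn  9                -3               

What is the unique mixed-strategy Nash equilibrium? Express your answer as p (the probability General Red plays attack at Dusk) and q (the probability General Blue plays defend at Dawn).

General Blue's indifference between defend at Dawn and defend at Dusk determines General Red's mixing probability p:
  General Blue's payoff to defend at Dawn: p·(-8) + (1−p)·9 = -17p + 9
  General Blue's payoff to defend at Dusk: p·4 + (1−p)·(-3) = 7p - 3
  -17p + 9 = 7p - 3  ⇒  -24p = -12  ⇒  p = 1/2.
For General Red to be willing to mix, General Red must be indifferent between attack at Dusk and attack at Dawn, which pins down General Blue's mix.
  General Red's payoff to attack at Dusk: q·8 + (1−q)·(-4) = 12q - 4
  General Red's payoff to attack at Dawn: q·(-9) + (1−q)·3 = -12q + 3
  12q - 4 = -12q + 3  ⇒  24q = 7  ⇒  q = 7/24.

p = 1/2, q = 7/24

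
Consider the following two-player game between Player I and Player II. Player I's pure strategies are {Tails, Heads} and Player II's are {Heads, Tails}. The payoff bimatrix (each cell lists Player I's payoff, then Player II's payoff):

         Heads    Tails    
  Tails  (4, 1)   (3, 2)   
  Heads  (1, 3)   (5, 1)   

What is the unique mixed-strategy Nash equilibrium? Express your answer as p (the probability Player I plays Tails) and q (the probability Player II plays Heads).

p = 2/3, q = 2/5

Player II's indifference between Heads and Tails determines Player I's mixing probability p:
  Player II's expected payoff from Heads: p·1 + (1−p)·3 = -2p + 3
  Player II's expected payoff from Tails: p·2 + (1−p)·1 = p + 1
  -2p + 3 = p + 1  ⇒  -3p = -2  ⇒  p = 2/3.
For Player I to be willing to mix, Player I must be indifferent between Tails and Heads, which pins down Player II's mix.
  Player I's payoff to Tails: q·4 + (1−q)·3 = q + 3
  Player I's payoff to Heads: q·1 + (1−q)·5 = -4q + 5
  q + 3 = -4q + 5  ⇒  5q = 2  ⇒  q = 2/5.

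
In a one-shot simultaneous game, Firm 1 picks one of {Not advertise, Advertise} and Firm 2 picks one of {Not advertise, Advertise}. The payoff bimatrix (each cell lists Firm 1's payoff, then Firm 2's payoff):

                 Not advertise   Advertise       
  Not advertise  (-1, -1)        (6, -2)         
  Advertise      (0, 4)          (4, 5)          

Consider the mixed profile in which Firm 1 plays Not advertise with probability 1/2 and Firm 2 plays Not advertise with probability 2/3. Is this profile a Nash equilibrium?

Check Firm 2's indifference given Firm 1's mix p = 1/2:
  payoff from Not advertise = 3/2; payoff from Advertise = 3/2 — equal.
Check Firm 1's indifference given Firm 2's mix q = 2/3:
  payoff from Not advertise = 4/3; payoff from Advertise = 4/3 — equal.
Both players are indifferent, so neither can profitably deviate.

Yes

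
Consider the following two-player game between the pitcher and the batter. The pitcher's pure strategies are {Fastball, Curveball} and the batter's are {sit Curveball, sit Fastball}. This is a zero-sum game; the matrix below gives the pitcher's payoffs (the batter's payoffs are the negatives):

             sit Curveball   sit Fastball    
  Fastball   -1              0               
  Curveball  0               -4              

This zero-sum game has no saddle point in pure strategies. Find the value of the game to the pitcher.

v = -4/5

In a mixed equilibrium the pitcher is indifferent between Fastball and Curveball; this condition fixes q.
  the pitcher's expected payoff from Fastball: q·(-1) + (1−q)·0 = -q
  the pitcher's expected payoff from Curveball: q·0 + (1−q)·(-4) = 4q - 4
  -q = 4q - 4  ⇒  -5q = -4  ⇒  q = 4/5.
The value is the pitcher's expected payoff against this mix (using Fastball): (4/5)·(-1) + (1/5)·0 = -4/5.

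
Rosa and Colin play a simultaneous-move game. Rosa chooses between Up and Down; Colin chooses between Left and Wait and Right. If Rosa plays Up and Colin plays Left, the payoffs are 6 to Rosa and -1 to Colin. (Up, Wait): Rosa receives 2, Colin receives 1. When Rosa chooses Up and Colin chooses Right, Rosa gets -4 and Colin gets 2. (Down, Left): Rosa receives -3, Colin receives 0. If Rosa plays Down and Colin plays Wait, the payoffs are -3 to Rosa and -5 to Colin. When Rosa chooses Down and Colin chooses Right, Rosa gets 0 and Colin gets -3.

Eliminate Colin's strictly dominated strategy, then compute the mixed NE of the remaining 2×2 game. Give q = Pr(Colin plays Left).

Colin's strategy Wait is strictly dominated by Right: 2 > 1 and -3 > -5. Eliminate Wait.
For Rosa to be willing to mix, Rosa must be indifferent between Up and Down, which pins down Colin's mix.
  Rosa's expected payoff from Up: q·6 + (1−q)·(-4) = 10q - 4
  Rosa's expected payoff from Down: q·(-3) + (1−q)·0 = -3q
  10q - 4 = -3q  ⇒  13q = 4  ⇒  q = 4/13.

q = 4/13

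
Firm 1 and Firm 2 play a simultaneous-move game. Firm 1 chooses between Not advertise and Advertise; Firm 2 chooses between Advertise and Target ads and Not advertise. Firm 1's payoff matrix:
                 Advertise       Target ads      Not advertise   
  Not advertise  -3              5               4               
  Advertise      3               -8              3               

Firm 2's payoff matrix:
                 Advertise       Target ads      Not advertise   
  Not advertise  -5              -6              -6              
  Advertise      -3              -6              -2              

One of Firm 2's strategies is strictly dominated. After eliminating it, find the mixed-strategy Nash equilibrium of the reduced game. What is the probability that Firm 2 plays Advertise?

q = 1/7

Firm 2's strategy Target ads is strictly dominated by Advertise: -5 > -6 and -3 > -6. Eliminate Target ads.
For Firm 1 to be willing to mix, Firm 1 must be indifferent between Not advertise and Advertise, which pins down Firm 2's mix.
  Firm 1's expected payoff from Not advertise: q·(-3) + (1−q)·4 = -7q + 4
  Firm 1's expected payoff from Advertise: q·3 + (1−q)·3 = 3
  -7q + 4 = 3  ⇒  -7q = -1  ⇒  q = 1/7.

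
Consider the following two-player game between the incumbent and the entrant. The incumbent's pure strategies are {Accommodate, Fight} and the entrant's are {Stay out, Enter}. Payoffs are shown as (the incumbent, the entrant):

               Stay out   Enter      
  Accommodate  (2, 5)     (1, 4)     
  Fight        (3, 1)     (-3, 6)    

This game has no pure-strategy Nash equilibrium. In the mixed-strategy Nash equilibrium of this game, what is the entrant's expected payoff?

The entrant's indifference between Stay out and Enter determines the incumbent's mixing probability p:
  the entrant's payoff from Stay out: p·5 + (1−p)·1 = 4p + 1
  the entrant's payoff from Enter: p·4 + (1−p)·6 = -2p + 6
  4p + 1 = -2p + 6  ⇒  6p = 5  ⇒  p = 5/6.
At equilibrium the entrant is indifferent across columns, so the entrant's payoff equals the payoff from Stay out: (5/6)·5 + (1/6)·1 = 13/3.

13/3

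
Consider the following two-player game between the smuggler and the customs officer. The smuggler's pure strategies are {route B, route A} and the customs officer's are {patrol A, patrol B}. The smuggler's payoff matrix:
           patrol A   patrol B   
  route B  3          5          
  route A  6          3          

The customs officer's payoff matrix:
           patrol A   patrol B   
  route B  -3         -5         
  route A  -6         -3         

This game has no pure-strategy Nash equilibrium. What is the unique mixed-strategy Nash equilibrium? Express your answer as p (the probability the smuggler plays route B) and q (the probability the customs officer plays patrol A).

For the customs officer to be willing to mix, the customs officer must be indifferent between patrol A and patrol B, which pins down the smuggler's mix.
  the customs officer's payoff to patrol A: p·(-3) + (1−p)·(-6) = 3p - 6
  the customs officer's payoff to patrol B: p·(-5) + (1−p)·(-3) = -2p - 3
  3p - 6 = -2p - 3  ⇒  5p = 3  ⇒  p = 3/5.
Set the smuggler's expected payoff from route B equal to that from route A:
  the smuggler's payoff from route B: q·3 + (1−q)·5 = -2q + 5
  the smuggler's payoff from route A: q·6 + (1−q)·3 = 3q + 3
  -2q + 5 = 3q + 3  ⇒  -5q = -2  ⇒  q = 2/5.

p = 3/5, q = 2/5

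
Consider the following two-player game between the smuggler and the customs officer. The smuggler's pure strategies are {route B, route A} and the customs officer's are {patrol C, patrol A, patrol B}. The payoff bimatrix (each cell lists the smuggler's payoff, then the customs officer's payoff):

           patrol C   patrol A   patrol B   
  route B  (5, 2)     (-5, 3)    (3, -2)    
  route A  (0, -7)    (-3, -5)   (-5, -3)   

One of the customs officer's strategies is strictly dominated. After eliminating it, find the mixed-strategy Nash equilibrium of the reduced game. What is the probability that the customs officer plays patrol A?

q = 4/5

The customs officer's strategy patrol C is strictly dominated by patrol A: 3 > 2 and -5 > -7. Eliminate patrol C.
The customs officer's mix must leave the smuggler indifferent between route B and route A.
  the smuggler's payoff from route B: q·(-5) + (1−q)·3 = -8q + 3
  the smuggler's payoff from route A: q·(-3) + (1−q)·(-5) = 2q - 5
  -8q + 3 = 2q - 5  ⇒  -10q = -8  ⇒  q = 4/5.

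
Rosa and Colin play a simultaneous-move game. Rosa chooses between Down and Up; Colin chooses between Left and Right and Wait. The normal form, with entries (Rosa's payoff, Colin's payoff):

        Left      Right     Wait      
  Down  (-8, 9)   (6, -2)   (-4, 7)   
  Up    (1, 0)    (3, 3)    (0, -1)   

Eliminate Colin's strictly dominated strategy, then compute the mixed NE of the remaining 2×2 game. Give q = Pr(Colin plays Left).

q = 1/4

Colin's strategy Wait is strictly dominated by Left: 9 > 7 and 0 > -1. Eliminate Wait.
In a mixed equilibrium Rosa is indifferent between Down and Up; this condition fixes q.
  Rosa's payoff from Down: q·(-8) + (1−q)·6 = -14q + 6
  Rosa's payoff from Up: q·1 + (1−q)·3 = -2q + 3
  -14q + 6 = -2q + 3  ⇒  -12q = -3  ⇒  q = 1/4.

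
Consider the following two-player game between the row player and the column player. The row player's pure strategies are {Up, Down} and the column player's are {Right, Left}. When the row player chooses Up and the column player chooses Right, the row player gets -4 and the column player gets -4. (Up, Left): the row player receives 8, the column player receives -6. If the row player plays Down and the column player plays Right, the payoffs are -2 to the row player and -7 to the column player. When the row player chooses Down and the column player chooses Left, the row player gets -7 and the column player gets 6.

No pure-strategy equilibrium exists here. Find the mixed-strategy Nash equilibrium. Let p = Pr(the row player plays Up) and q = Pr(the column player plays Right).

Set the column player's expected payoff from Right equal to that from Left:
  the column player's expected payoff from Right: p·(-4) + (1−p)·(-7) = 3p - 7
  the column player's expected payoff from Left: p·(-6) + (1−p)·6 = -12p + 6
  3p - 7 = -12p + 6  ⇒  15p = 13  ⇒  p = 13/15.
In a mixed equilibrium the row player is indifferent between Up and Down; this condition fixes q.
  the row player's payoff to Up: q·(-4) + (1−q)·8 = -12q + 8
  the row player's payoff to Down: q·(-2) + (1−q)·(-7) = 5q - 7
  -12q + 8 = 5q - 7  ⇒  -17q = -15  ⇒  q = 15/17.

p = 13/15, q = 15/17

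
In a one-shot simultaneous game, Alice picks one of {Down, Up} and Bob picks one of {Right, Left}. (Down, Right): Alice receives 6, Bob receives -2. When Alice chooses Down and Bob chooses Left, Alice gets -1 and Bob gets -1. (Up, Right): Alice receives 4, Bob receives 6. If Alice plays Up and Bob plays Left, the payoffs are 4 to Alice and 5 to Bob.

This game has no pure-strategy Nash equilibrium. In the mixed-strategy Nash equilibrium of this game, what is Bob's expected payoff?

2

Set Bob's expected payoff from Right equal to that from Left:
  Bob's expected payoff from Right: p·(-2) + (1−p)·6 = -8p + 6
  Bob's expected payoff from Left: p·(-1) + (1−p)·5 = -6p + 5
  -8p + 6 = -6p + 5  ⇒  -2p = -1  ⇒  p = 1/2.
At equilibrium Bob is indifferent across columns, so Bob's payoff equals the payoff from Right: (1/2)·(-2) + (1/2)·6 = 2.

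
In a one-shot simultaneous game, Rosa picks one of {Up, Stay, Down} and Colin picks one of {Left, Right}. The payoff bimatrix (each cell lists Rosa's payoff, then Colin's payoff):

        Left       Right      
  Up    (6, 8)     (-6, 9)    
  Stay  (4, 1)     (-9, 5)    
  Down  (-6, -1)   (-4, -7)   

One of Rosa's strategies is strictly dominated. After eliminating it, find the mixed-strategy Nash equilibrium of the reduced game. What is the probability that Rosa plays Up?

Rosa's strategy Stay is strictly dominated by Up: 6 > 4 and -6 > -9. Eliminate Stay.
In a mixed equilibrium Colin is indifferent between Left and Right; this condition fixes p.
  Colin's payoff to Left: p·8 + (1−p)·(-1) = 9p - 1
  Colin's payoff to Right: p·9 + (1−p)·(-7) = 16p - 7
  9p - 1 = 16p - 7  ⇒  -7p = -6  ⇒  p = 6/7.

p = 6/7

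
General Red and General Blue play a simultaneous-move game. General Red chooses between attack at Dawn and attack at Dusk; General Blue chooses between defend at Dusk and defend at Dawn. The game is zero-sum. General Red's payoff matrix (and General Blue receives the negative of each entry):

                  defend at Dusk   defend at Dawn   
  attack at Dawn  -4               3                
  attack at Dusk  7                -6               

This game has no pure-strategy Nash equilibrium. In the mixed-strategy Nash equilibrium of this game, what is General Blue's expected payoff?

3/20

Set General Blue's expected payoff from defend at Dusk equal to that from defend at Dawn:
  General Blue's payoff to defend at Dusk: p·4 + (1−p)·(-7) = 11p - 7
  General Blue's payoff to defend at Dawn: p·(-3) + (1−p)·6 = -9p + 6
  11p - 7 = -9p + 6  ⇒  20p = 13  ⇒  p = 13/20.
At equilibrium General Blue is indifferent across columns, so General Blue's payoff equals the payoff from defend at Dusk: (13/20)·4 + (7/20)·(-7) = 3/20.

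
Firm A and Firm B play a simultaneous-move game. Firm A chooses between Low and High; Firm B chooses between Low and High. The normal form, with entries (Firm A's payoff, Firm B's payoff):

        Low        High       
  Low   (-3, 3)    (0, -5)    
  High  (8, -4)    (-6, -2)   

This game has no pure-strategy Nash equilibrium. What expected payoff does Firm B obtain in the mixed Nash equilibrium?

-13/5

Set Firm B's expected payoff from Low equal to that from High:
  Firm B's payoff to Low: p·3 + (1−p)·(-4) = 7p - 4
  Firm B's payoff to High: p·(-5) + (1−p)·(-2) = -3p - 2
  7p - 4 = -3p - 2  ⇒  10p = 2  ⇒  p = 1/5.
At equilibrium Firm B is indifferent across columns, so Firm B's payoff equals the payoff from Low: (1/5)·3 + (4/5)·(-4) = -13/5.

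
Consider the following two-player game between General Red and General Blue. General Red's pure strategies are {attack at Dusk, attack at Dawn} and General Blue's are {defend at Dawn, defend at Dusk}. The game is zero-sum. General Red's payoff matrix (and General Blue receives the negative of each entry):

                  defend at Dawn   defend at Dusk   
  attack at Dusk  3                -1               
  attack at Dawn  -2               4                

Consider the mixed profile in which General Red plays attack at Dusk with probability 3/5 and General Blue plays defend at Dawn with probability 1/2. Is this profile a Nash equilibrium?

Check General Blue's indifference given General Red's mix p = 3/5:
  payoff from defend at Dawn = -1; payoff from defend at Dusk = -1 — equal.
Check General Red's indifference given General Blue's mix q = 1/2:
  payoff from attack at Dusk = 1; payoff from attack at Dawn = 1 — equal.
Both players are indifferent, so neither can profitably deviate.

Yes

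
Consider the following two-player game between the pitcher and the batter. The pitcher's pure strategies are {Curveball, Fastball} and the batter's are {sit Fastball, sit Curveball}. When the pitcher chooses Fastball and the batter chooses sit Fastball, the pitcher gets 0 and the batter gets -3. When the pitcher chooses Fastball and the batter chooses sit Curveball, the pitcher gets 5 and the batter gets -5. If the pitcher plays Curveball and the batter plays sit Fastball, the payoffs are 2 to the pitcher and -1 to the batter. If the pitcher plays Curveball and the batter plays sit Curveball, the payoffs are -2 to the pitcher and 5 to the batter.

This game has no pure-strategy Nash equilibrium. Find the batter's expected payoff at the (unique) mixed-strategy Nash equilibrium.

The pitcher's mix must leave the batter indifferent between sit Fastball and sit Curveball.
  the batter's payoff to sit Fastball: p·(-1) + (1−p)·(-3) = 2p - 3
  the batter's payoff to sit Curveball: p·5 + (1−p)·(-5) = 10p - 5
  2p - 3 = 10p - 5  ⇒  -8p = -2  ⇒  p = 1/4.
At equilibrium the batter is indifferent across columns, so the batter's payoff equals the payoff from sit Fastball: (1/4)·(-1) + (3/4)·(-3) = -5/2.

-5/2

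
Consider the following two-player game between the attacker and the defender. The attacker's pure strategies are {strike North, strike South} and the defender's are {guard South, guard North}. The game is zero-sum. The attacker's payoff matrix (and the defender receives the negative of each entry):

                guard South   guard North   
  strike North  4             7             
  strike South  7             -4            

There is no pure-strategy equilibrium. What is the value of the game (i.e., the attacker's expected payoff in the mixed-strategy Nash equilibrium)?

For the attacker to be willing to mix, the attacker must be indifferent between strike North and strike South, which pins down the defender's mix.
  the attacker's payoff from strike North: q·4 + (1−q)·7 = -3q + 7
  the attacker's payoff from strike South: q·7 + (1−q)·(-4) = 11q - 4
  -3q + 7 = 11q - 4  ⇒  -14q = -11  ⇒  q = 11/14.
The value is the attacker's expected payoff against this mix (using strike North): (11/14)·4 + (3/14)·7 = 65/14.

v = 65/14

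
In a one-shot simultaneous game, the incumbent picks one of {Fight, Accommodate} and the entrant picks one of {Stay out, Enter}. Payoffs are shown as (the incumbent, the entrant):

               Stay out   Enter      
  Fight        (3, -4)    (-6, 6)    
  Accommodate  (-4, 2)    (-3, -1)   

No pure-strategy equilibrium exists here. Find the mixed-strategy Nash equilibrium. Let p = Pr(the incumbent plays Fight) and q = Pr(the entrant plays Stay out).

p = 3/13, q = 3/10

Set the entrant's expected payoff from Stay out equal to that from Enter:
  the entrant's payoff from Stay out: p·(-4) + (1−p)·2 = -6p + 2
  the entrant's payoff from Enter: p·6 + (1−p)·(-1) = 7p - 1
  -6p + 2 = 7p - 1  ⇒  -13p = -3  ⇒  p = 3/13.
For the incumbent to be willing to mix, the incumbent must be indifferent between Fight and Accommodate, which pins down the entrant's mix.
  the incumbent's payoff from Fight: q·3 + (1−q)·(-6) = 9q - 6
  the incumbent's payoff from Accommodate: q·(-4) + (1−q)·(-3) = -q - 3
  9q - 6 = -q - 3  ⇒  10q = 3  ⇒  q = 3/10.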